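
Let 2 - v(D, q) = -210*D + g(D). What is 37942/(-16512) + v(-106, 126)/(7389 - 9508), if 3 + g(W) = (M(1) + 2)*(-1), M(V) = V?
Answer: 143512963/17494464 ≈ 8.2033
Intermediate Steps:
g(W) = -6 (g(W) = -3 + (1 + 2)*(-1) = -3 + 3*(-1) = -3 - 3 = -6)
v(D, q) = 8 + 210*D (v(D, q) = 2 - (-210*D - 6) = 2 - (-6 - 210*D) = 2 + (6 + 210*D) = 8 + 210*D)
37942/(-16512) + v(-106, 126)/(7389 - 9508) = 37942/(-16512) + (8 + 210*(-106))/(7389 - 9508) = 37942*(-1/16512) + (8 - 22260)/(-2119) = -18971/8256 - 22252*(-1/2119) = -18971/8256 + 22252/2119 = 143512963/17494464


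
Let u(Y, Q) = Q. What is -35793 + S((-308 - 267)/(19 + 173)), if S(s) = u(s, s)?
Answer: -6872831/192 ≈ -35796.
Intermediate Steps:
S(s) = s
-35793 + S((-308 - 267)/(19 + 173)) = -35793 + (-308 - 267)/(19 + 173) = -35793 - 575/192 = -6872831/192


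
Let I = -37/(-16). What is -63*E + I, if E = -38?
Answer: 38341/16 ≈ 2396.3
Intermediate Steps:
I = 37/16 (I = -37*(-1/16) = 37/16 ≈ 2.3125)
-63*E + I = -63*(-38) + 37/16 = 2394 + 37/16 = 38341/16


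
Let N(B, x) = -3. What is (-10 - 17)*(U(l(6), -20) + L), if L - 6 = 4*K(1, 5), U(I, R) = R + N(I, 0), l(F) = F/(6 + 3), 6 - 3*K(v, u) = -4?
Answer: 99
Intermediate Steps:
K(v, u) = 10/3 (K(v, u) = 2 - 1/3*(-4) = 2 + 4/3 = 10/3)
l(F) = F/9
U(I, R) = -3 + R (U(I, R) = R - 3 = -3 + R)
L = 58/3 (L = 6 + 4*(10/3) = 6 + 40/3 = 58/3 ≈ 19.333)
(-10 - 17)*(U(l(6), -20) + L) = (-10 - 17)*((-3 - 20) + 58/3) = -27*(-23 + 58/3) = -27*(-11/3) = 99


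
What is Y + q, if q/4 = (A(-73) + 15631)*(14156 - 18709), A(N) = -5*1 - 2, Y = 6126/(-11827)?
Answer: -3365305300302/11827 ≈ -2.8454e+8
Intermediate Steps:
Y = -6126/11827 (Y = 6126*(-1/11827) = -6126/11827 ≈ -0.51797)
A(N) = -7 (A(N) = -5 - 2 = -7)
q = -284544288 (q = 4*((-7 + 15631)*(14156 - 18709)) = 4*(15624*(-4553)) = 4*(-71136072) = -284544288)
Y + q = -6126/11827 - 284544288 = -3365305300302/11827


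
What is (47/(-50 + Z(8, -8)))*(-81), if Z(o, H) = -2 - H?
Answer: 3807/44 ≈ 86.523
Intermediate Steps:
(47/(-50 + Z(8, -8)))*(-81) = (47/(-50 + (-2 - 1*(-8))))*(-81) = (47/(-50 + (-2 + 8)))*(-81) = (47/(-50 + 6))*(-81) = (47/(-44))*(-81) = -1/44*47*(-81) = -47/44*(-81) = 3807/44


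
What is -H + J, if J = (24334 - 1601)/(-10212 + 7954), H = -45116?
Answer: 101849195/2258 ≈ 45106.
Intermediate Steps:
J = -22733/2258 (J = 22733/(-2258) = 22733*(-1/2258) = -22733/2258 ≈ -10.068)
-H + J = -1*(-45116) - 22733/2258 = 45116 - 22733/2258 = 101849195/2258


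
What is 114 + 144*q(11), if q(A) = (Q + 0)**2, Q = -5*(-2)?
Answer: 14514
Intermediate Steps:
Q = 10
q(A) = 100 (q(A) = (10 + 0)**2 = 10**2 = 100)
114 + 144*q(11) = 114 + 144*100 = 114 + 14400 = 14514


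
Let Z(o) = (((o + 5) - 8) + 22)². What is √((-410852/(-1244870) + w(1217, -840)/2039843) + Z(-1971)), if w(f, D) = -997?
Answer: 3*√682493705840455609761836710535/1269669677705 ≈ 1952.0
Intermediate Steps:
Z(o) = (19 + o)² (Z(o) = (((5 + o) - 8) + 22)² = ((-3 + o) + 22)² = (19 + o)²)
√((-410852/(-1244870) + w(1217, -840)/2039843) + Z(-1971)) = √((-410852/(-1244870) - 997/2039843) + (19 - 1971)²) = √((-410852*(-1/1244870) - 997*1/2039843) + (-1952)²) = √((205426/622435 - 997/2039843) + 3810304) = √(418416220423/1269669677705 + 3810304) = √(4837827870054292743/1269669677705) = 3*√682493705840455609761836710535/1269669677705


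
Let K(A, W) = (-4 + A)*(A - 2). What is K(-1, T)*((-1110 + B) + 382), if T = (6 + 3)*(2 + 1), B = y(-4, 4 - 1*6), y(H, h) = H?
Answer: -10980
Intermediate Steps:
B = -4
T = 27 (T = 9*3 = 27)
K(A, W) = (-4 + A)*(-2 + A)
K(-1, T)*((-1110 + B) + 382) = (8 + (-1)**2 - 6*(-1))*((-1110 - 4) + 382) = (8 + 1 + 6)*(-1114 + 382) = 15*(-732) = -10980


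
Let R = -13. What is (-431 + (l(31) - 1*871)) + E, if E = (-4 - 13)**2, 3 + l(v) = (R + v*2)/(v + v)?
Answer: -62943/62 ≈ -1015.2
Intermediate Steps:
l(v) = -3 + (-13 + 2*v)/(2*v) (l(v) = -3 + (-13 + v*2)/(v + v) = -3 + (-13 + 2*v)/((2*v)) = -3 + (-13 + 2*v)*(1/(2*v)) = -3 + (-13 + 2*v)/(2*v))
E = 289 (E = (-17)**2 = 289)
(-431 + (l(31) - 1*871)) + E = (-431 + ((-2 - 13/2/31) - 1*871)) + 289 = (-431 + ((-2 - 13/2*1/31) - 871)) + 289 = (-431 + ((-2 - 13/62) - 871)) + 289 = (-431 + (-137/62 - 871)) + 289 = (-431 - 54139/62) + 289 = -80861/62 + 289 = -62943/62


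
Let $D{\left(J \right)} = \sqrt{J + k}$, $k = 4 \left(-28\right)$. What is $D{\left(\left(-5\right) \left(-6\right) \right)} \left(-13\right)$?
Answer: $- 13 i \sqrt{82} \approx - 117.72 i$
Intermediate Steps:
$k = -112$
$D{\left(J \right)} = \sqrt{-112 + J}$ ($D{\left(J \right)} = \sqrt{J - 112} = \sqrt{-112 + J}$)
$D{\left(\left(-5\right) \left(-6\right) \right)} \left(-13\right) = \sqrt{-112 - -30} \left(-13\right) = \sqrt{-112 + 30} \left(-13\right) = \sqrt{-82} \left(-13\right) = i \sqrt{82} \left(-13\right) = - 13 i \sqrt{82}$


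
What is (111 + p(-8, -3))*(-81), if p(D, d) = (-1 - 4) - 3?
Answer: -8343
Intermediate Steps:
p(D, d) = -8 (p(D, d) = -5 - 3 = -8)
(111 + p(-8, -3))*(-81) = (111 - 8)*(-81) = 103*(-81) = -8343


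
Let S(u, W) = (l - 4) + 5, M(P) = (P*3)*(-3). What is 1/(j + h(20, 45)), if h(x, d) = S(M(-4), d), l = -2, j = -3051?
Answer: -1/3052 ≈ -0.00032765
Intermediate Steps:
M(P) = -9*P (M(P) = (3*P)*(-3) = -9*P)
S(u, W) = -1 (S(u, W) = (-2 - 4) + 5 = -6 + 5 = -1)
h(x, d) = -1
1/(j + h(20, 45)) = 1/(-3051 - 1) = 1/(-3052) = -1/3052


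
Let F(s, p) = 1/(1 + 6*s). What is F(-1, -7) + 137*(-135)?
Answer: -92476/5 ≈ -18495.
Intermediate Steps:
F(-1, -7) + 137*(-135) = 1/(1 + 6*(-1)) + 137*(-135) = 1/(1 - 6) - 18495 = 1/(-5) - 18495 = -⅕ - 18495 = -92476/5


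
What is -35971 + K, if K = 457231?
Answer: 421260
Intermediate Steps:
-35971 + K = -35971 + 457231 = 421260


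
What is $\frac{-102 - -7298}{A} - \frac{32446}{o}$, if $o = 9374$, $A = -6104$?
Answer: $- \frac{43497}{9374} \approx -4.6402$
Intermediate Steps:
$\frac{-102 - -7298}{A} - \frac{32446}{o} = \frac{-102 - -7298}{-6104} - \frac{32446}{9374} = \left(-102 + 7298\right) \left(- \frac{1}{6104}\right) - \frac{16223}{4687} = 7196 \left(- \frac{1}{6104}\right) - \frac{16223}{4687} = - \frac{257}{218} - \frac{16223}{4687} = - \frac{43497}{9374}$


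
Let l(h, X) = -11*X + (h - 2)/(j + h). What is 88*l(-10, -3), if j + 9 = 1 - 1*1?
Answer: 56232/19 ≈ 2959.6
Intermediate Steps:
j = -9 (j = -9 + (1 - 1*1) = -9 + (1 - 1) = -9 + 0 = -9)
l(h, X) = -11*X + (-2 + h)/(-9 + h) (l(h, X) = -11*X + (h - 2)/(-9 + h) = -11*X + (-2 + h)/(-9 + h))
88*l(-10, -3) = 88*((-2 - 10 + 99*(-3) - 11*(-3)*(-10))/(-9 - 10)) = 88*((-2 - 10 - 297 - 330)/(-19)) = 88*(-1/19*(-639)) = 88*(639/19) = 56232/19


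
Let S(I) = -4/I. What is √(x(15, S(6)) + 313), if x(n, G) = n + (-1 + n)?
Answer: 3*√38 ≈ 18.493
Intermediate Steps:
x(n, G) = -1 + 2*n
√(x(15, S(6)) + 313) = √((-1 + 2*15) + 313) = √((-1 + 30) + 313) = √(29 + 313) = √342 = 3*√38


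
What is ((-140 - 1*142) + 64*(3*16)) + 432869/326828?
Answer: 912282989/326828 ≈ 2791.3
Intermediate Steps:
((-140 - 1*142) + 64*(3*16)) + 432869/326828 = ((-140 - 142) + 64*48) + 432869*(1/326828) = (-282 + 3072) + 432869/326828 = 2790 + 432869/326828 = 912282989/326828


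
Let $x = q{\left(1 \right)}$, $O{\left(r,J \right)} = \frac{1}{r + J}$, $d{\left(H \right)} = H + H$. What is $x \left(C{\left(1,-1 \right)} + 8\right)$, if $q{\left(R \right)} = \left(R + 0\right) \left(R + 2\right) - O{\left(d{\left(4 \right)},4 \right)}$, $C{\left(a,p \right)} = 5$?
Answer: $\frac{455}{12} \approx 37.917$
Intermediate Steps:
$d{\left(H \right)} = 2 H$
$O{\left(r,J \right)} = \frac{1}{J + r}$
$q{\left(R \right)} = - \frac{1}{12} + R \left(2 + R\right)$ ($q{\left(R \right)} = \left(R + 0\right) \left(R + 2\right) - \frac{1}{4 + 2 \cdot 4} = R \left(2 + R\right) - \frac{1}{4 + 8} = R \left(2 + R\right) - \frac{1}{12} = - \frac{1}{12} + R \left(2 + R\right)$)
$x = \frac{35}{12}$ ($x = - \frac{1}{12} + 1^{2} + 2 \cdot 1 = - \frac{1}{12} + 1 + 2 = \frac{35}{12} \approx 2.9167$)
$x \left(C{\left(1,-1 \right)} + 8\right) = \frac{35 \left(5 + 8\right)}{12} = \frac{35}{12} \cdot 13 = \frac{455}{12}$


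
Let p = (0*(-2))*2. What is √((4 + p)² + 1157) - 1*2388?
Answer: -2388 + √1173 ≈ -2353.8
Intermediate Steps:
p = 0 (p = 0*2 = 0)
√((4 + p)² + 1157) - 1*2388 = √((4 + 0)² + 1157) - 1*2388 = √(4² + 1157) - 2388 = √(16 + 1157) - 2388 = √1173 - 2388 = -2388 + √1173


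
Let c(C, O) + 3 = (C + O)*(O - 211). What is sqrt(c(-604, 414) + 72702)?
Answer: sqrt(34129) ≈ 184.74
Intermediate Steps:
c(C, O) = -3 + (-211 + O)*(C + O) (c(C, O) = -3 + (C + O)*(O - 211) = -3 + (C + O)*(-211 + O) = -3 + (-211 + O)*(C + O))
sqrt(c(-604, 414) + 72702) = sqrt((-3 + 414**2 - 211*(-604) - 211*414 - 604*414) + 72702) = sqrt((-3 + 171396 + 127444 - 87354 - 250056) + 72702) = sqrt(-38573 + 72702) = sqrt(34129)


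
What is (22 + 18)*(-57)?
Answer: -2280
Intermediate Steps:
(22 + 18)*(-57) = 40*(-57) = -2280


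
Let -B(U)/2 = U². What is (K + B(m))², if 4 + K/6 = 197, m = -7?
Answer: 1123600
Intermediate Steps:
B(U) = -2*U²
K = 1158 (K = -24 + 6*197 = -24 + 1182 = 1158)
(K + B(m))² = (1158 - 2*(-7)²)² = (1158 - 2*49)² = (1158 - 98)² = 1060² = 1123600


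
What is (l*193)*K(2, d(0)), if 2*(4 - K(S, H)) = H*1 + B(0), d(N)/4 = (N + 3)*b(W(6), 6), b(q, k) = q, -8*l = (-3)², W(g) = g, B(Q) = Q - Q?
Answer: 6948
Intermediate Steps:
B(Q) = 0
l = -9/8 (l = -⅛*(-3)² = -⅛*9 = -9/8 ≈ -1.1250)
d(N) = 72 + 24*N (d(N) = 4*((N + 3)*6) = 4*((3 + N)*6) = 4*(18 + 6*N) = 72 + 24*N)
K(S, H) = 4 - H/2 (K(S, H) = 4 - (H*1 + 0)/2 = 4 - (H + 0)/2 = 4 - H/2)
(l*193)*K(2, d(0)) = (-9/8*193)*(4 - (72 + 24*0)/2) = -1737*(4 - (72 + 0)/2)/8 = -1737*(4 - ½*72)/8 = -1737*(4 - 36)/8 = -1737/8*(-32) = 6948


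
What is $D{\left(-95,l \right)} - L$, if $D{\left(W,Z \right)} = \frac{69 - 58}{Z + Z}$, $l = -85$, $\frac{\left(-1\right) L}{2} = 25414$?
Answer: $\frac{8640749}{170} \approx 50828.0$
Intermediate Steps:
$L = -50828$ ($L = \left(-2\right) 25414 = -50828$)
$D{\left(W,Z \right)} = \frac{11}{2 Z}$
$D{\left(-95,l \right)} - L = \frac{11}{2 \left(-85\right)} - -50828 = \frac{11}{2} \left(- \frac{1}{85}\right) + 50828 = - \frac{11}{170} + 50828 = \frac{8640749}{170}$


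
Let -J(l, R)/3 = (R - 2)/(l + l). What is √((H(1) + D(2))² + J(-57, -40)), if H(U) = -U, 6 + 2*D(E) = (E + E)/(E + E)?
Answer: 11*√133/38 ≈ 3.3384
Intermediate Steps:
D(E) = -5/2 (D(E) = -3 + ((E + E)/(E + E))/2 = -3 + ((2*E)/((2*E)))/2 = -3 + ((2*E)*(1/(2*E)))/2 = -3 + (½)*1 = -3 + ½ = -5/2)
J(l, R) = -3*(-2 + R)/(2*l) (J(l, R) = -3*(R - 2)/(l + l) = -3*(-2 + R)/(2*l))
√((H(1) + D(2))² + J(-57, -40)) = √((-1*1 - 5/2)² + (3/2)*(2 - 1*(-40))/(-57)) = √((-1 - 5/2)² + (3/2)*(-1/57)*(2 + 40)) = √((-7/2)² + (3/2)*(-1/57)*42) = √(49/4 - 21/19) = √(847/76) = 11*√133/38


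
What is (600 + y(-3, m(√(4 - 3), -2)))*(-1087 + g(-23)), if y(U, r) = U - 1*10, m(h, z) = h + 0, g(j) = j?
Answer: -651570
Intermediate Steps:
m(h, z) = h
y(U, r) = -10 + U (y(U, r) = U - 10 = -10 + U)
(600 + y(-3, m(√(4 - 3), -2)))*(-1087 + g(-23)) = (600 + (-10 - 3))*(-1087 - 23) = (600 - 13)*(-1110) = 587*(-1110) = -651570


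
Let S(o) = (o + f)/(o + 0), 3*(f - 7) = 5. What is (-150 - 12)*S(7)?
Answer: -2538/7 ≈ -362.57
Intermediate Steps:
f = 26/3 (f = 7 + (⅓)*5 = 7 + 5/3 = 26/3 ≈ 8.6667)
S(o) = (26/3 + o)/o (S(o) = (o + 26/3)/(o + 0) = (26/3 + o)/o)
(-150 - 12)*S(7) = (-150 - 12)*((26/3 + 7)/7) = -162*47/(7*3) = -162*47/21 = -2538/7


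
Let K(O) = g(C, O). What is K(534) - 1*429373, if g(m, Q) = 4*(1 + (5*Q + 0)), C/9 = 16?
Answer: -418689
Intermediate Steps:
C = 144 (C = 9*16 = 144)
g(m, Q) = 4 + 20*Q (g(m, Q) = 4*(1 + 5*Q) = 4 + 20*Q)
K(O) = 4 + 20*O
K(534) - 1*429373 = (4 + 20*534) - 1*429373 = (4 + 10680) - 429373 = 10684 - 429373 = -418689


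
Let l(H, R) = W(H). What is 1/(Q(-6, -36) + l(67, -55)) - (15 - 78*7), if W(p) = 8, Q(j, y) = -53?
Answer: 23894/45 ≈ 530.98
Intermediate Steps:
l(H, R) = 8
1/(Q(-6, -36) + l(67, -55)) - (15 - 78*7) = 1/(-53 + 8) - (15 - 78*7) = 1/(-45) - (15 - 13*42) = -1/45 - (15 - 546) = -1/45 - 1*(-531) = -1/45 + 531 = 23894/45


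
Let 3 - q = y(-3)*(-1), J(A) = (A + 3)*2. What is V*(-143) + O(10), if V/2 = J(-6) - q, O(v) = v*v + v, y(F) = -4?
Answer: 1540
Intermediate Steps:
J(A) = 6 + 2*A (J(A) = (3 + A)*2 = 6 + 2*A)
q = -1 (q = 3 - (-4)*(-1) = 3 - 1*4 = 3 - 4 = -1)
O(v) = v + v² (O(v) = v² + v = v + v²)
V = -10 (V = 2*((6 + 2*(-6)) - 1*(-1)) = 2*((6 - 12) + 1) = 2*(-6 + 1) = 2*(-5) = -10)
V*(-143) + O(10) = -10*(-143) + 10*(1 + 10) = 1430 + 10*11 = 1430 + 110 = 1540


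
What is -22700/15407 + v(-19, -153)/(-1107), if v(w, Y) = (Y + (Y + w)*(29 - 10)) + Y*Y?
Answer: -333084016/17055549 ≈ -19.529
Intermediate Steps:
v(w, Y) = Y² + 19*w + 20*Y (v(w, Y) = (Y + (Y + w)*19) + Y² = (Y + (19*Y + 19*w)) + Y² = (19*w + 20*Y) + Y² = Y² + 19*w + 20*Y)
-22700/15407 + v(-19, -153)/(-1107) = -22700/15407 + ((-153)² + 19*(-19) + 20*(-153))/(-1107) = -22700*1/15407 + (23409 - 361 - 3060)*(-1/1107) = -22700/15407 + 19988*(-1/1107) = -22700/15407 - 19988/1107 = -333084016/17055549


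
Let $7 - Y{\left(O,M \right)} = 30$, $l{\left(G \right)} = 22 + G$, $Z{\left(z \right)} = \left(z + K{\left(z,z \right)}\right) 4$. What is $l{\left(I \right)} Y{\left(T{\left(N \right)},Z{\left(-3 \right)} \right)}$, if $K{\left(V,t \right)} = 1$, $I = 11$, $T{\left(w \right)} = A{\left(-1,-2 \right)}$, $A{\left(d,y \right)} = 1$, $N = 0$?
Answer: $-759$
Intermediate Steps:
$T{\left(w \right)} = 1$
$Z{\left(z \right)} = 4 + 4 z$ ($Z{\left(z \right)} = \left(z + 1\right) 4 = \left(1 + z\right) 4 = 4 + 4 z$)
$Y{\left(O,M \right)} = -23$ ($Y{\left(O,M \right)} = 7 - 30 = -23$)
$l{\left(I \right)} Y{\left(T{\left(N \right)},Z{\left(-3 \right)} \right)} = \left(22 + 11\right) \left(-23\right) = 33 \left(-23\right) = -759$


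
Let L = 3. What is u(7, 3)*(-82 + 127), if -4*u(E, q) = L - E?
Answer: 45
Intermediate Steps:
u(E, q) = -3/4 + E/4 (u(E, q) = -(3 - E)/4 = -3/4 + E/4)
u(7, 3)*(-82 + 127) = (-3/4 + (1/4)*7)*(-82 + 127) = (-3/4 + 7/4)*45 = 1*45 = 45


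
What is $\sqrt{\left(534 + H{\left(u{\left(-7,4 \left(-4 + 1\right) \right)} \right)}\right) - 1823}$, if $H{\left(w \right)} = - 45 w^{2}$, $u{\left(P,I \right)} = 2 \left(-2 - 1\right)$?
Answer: $i \sqrt{2909} \approx 53.935 i$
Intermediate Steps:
$u{\left(P,I \right)} = -6$ ($u{\left(P,I \right)} = 2 \left(-3\right) = -6$)
$\sqrt{\left(534 + H{\left(u{\left(-7,4 \left(-4 + 1\right) \right)} \right)}\right) - 1823} = \sqrt{\left(534 - 45 \left(-6\right)^{2}\right) - 1823} = \sqrt{\left(534 - 1620\right) - 1823} = \sqrt{-1086 - 1823} = \sqrt{-2909} = i \sqrt{2909}$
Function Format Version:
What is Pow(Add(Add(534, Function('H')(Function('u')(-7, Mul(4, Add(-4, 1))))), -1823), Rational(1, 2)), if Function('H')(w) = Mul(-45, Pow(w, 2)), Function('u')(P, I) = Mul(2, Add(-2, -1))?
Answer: Mul(I, Pow(2909, Rational(1, 2))) ≈ Mul(53.935, I)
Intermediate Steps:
Function('u')(P, I) = -6 (Function('u')(P, I) = Mul(2, -3) = -6)
Pow(Add(Add(534, Function('H')(Function('u')(-7, Mul(4, Add(-4, 1))))), -1823), Rational(1, 2)) = Pow(Add(Add(534, Mul(-45, Pow(-6, 2))), -1823), Rational(1, 2)) = Pow(Add(Add(534, Mul(-45, 36)), -1823), Rational(1, 2)) = Pow(Add(Add(534, -1620), -1823), Rational(1, 2)) = Pow(Add(-1086, -1823), Rational(1, 2)) = Pow(-2909, Rational(1, 2)) = Mul(I, Pow(2909, Rational(1, 2)))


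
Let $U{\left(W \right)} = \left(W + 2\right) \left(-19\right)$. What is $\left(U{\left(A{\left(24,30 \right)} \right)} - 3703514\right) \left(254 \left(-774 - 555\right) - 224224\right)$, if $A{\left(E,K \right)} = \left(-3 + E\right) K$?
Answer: $2087343104380$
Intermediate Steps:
$A{\left(E,K \right)} = K \left(-3 + E\right)$
$U{\left(W \right)} = -38 - 19 W$ ($U{\left(W \right)} = \left(2 + W\right) \left(-19\right) = -38 - 19 W$)
$\left(U{\left(A{\left(24,30 \right)} \right)} - 3703514\right) \left(254 \left(-774 - 555\right) - 224224\right) = \left(\left(-38 - 19 \cdot 30 \left(-3 + 24\right)\right) - 3703514\right) \left(254 \left(-774 - 555\right) - 224224\right) = \left(\left(-38 - 19 \cdot 30 \cdot 21\right) - 3703514\right) \left(254 \left(-1329\right) - 224224\right) = \left(\left(-38 - 11970\right) - 3703514\right) \left(-337566 - 224224\right) = \left(\left(-38 - 11970\right) - 3703514\right) \left(-561790\right) = \left(-12008 - 3703514\right) \left(-561790\right) = \left(-3715522\right) \left(-561790\right) = 2087343104380$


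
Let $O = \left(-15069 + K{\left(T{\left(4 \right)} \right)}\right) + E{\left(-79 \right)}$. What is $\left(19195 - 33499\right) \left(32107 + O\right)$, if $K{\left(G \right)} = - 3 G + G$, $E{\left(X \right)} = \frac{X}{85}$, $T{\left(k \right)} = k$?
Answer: $- \frac{20704625184}{85} \approx -2.4358 \cdot 10^{8}$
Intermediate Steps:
$E{\left(X \right)} = \frac{X}{85}$ ($E{\left(X \right)} = X \frac{1}{85} = \frac{X}{85}$)
$K{\left(G \right)} = - 2 G$
$O = - \frac{1281624}{85}$ ($O = \left(-15069 - 8\right) + \frac{1}{85} \left(-79\right) = \left(-15069 - 8\right) - \frac{79}{85} = -15077 - \frac{79}{85} = - \frac{1281624}{85} \approx -15078.0$)
$\left(19195 - 33499\right) \left(32107 + O\right) = \left(19195 - 33499\right) \left(32107 - \frac{1281624}{85}\right) = \left(-14304\right) \frac{1447471}{85} = - \frac{20704625184}{85}$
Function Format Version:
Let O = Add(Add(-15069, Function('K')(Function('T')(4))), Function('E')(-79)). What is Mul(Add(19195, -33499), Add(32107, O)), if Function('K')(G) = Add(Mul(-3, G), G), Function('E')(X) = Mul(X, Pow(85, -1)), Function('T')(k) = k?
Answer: Rational(-20704625184, 85) ≈ -2.4358e+8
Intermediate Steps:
Function('E')(X) = Mul(Rational(1, 85), X) (Function('E')(X) = Mul(X, Rational(1, 85)) = Mul(Rational(1, 85), X))
Function('K')(G) = Mul(-2, G)
O = Rational(-1281624, 85) (O = Add(Add(-15069, Mul(-2, 4)), Mul(Rational(1, 85), -79)) = Add(Add(-15069, -8), Rational(-79, 85)) = Add(-15077, Rational(-79, 85)) = Rational(-1281624, 85) ≈ -15078.)
Mul(Add(19195, -33499), Add(32107, O)) = Mul(Add(19195, -33499), Add(32107, Rational(-1281624, 85))) = Mul(-14304, Rational(1447471, 85)) = Rational(-20704625184, 85)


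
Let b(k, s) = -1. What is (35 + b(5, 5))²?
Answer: 1156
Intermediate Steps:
(35 + b(5, 5))² = (35 - 1)² = 34² = 1156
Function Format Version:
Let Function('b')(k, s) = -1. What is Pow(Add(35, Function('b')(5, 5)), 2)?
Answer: 1156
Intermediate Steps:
Pow(Add(35, Function('b')(5, 5)), 2) = Pow(Add(35, -1), 2) = Pow(34, 2) = 1156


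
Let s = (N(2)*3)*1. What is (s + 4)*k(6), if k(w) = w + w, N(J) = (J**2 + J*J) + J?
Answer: 408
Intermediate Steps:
N(J) = J + 2*J**2 (N(J) = (J**2 + J**2) + J = 2*J**2 + J = J + 2*J**2)
k(w) = 2*w
s = 30 (s = ((2*(1 + 2*2))*3)*1 = ((2*(1 + 4))*3)*1 = ((2*5)*3)*1 = (10*3)*1 = 30*1 = 30)
(s + 4)*k(6) = (30 + 4)*(2*6) = 34*12 = 408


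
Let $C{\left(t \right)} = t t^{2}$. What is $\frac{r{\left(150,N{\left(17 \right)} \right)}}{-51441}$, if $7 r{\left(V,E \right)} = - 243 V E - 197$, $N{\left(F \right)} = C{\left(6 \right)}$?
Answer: $\frac{1124771}{51441} \approx 21.865$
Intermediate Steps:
$C{\left(t \right)} = t^{3}$
$N{\left(F \right)} = 216$ ($N{\left(F \right)} = 6^{3} = 216$)
$r{\left(V,E \right)} = - \frac{197}{7} - \frac{243 E V}{7}$ ($r{\left(V,E \right)} = \frac{- 243 V E - 197}{7} = \frac{- 243 E V - 197}{7} = \frac{-197 - 243 E V}{7} = - \frac{197}{7} - \frac{243 E V}{7}$)
$\frac{r{\left(150,N{\left(17 \right)} \right)}}{-51441} = \frac{- \frac{197}{7} - \frac{52488}{7} \cdot 150}{-51441} = \left(- \frac{197}{7} - \frac{7873200}{7}\right) \left(- \frac{1}{51441}\right) = \left(-1124771\right) \left(- \frac{1}{51441}\right) = \frac{1124771}{51441}$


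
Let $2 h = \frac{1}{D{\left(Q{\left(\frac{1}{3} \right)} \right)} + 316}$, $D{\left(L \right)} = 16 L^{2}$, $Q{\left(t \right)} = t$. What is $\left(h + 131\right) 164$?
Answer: $\frac{30722489}{1430} \approx 21484.0$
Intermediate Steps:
$h = \frac{9}{5720}$ ($h = \frac{1}{2 \left(16 \left(\frac{1}{3}\right)^{2} + 316\right)} = \frac{1}{2 \left(\frac{16}{9} + 316\right)} = \frac{1}{2 \cdot \frac{2860}{9}} = \frac{1}{2} \cdot \frac{9}{2860} = \frac{9}{5720} \approx 0.0015734$)
$\left(h + 131\right) 164 = \left(\frac{9}{5720} + 131\right) 164 = \frac{749329}{5720} \cdot 164 = \frac{30722489}{1430}$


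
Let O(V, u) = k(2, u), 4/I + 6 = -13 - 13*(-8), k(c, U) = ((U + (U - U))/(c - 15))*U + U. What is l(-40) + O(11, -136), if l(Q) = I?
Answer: -1722388/1105 ≈ -1558.7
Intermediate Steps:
k(c, U) = U + U²/(-15 + c) (k(c, U) = ((U + 0)/(-15 + c))*U + U = (U/(-15 + c))*U + U = U²/(-15 + c) + U = U + U²/(-15 + c))
I = 4/85 (I = 4/(-6 + (-13 - 13*(-8))) = 4/(-6 + (-13 + 104)) = 4/(-6 + 91) = 4/85 ≈ 0.047059)
l(Q) = 4/85
O(V, u) = -u*(-13 + u)/13 (O(V, u) = u*(-15 + u + 2)/(-15 + 2) = u*(-13 + u)/(-13) = u*(-1/13)*(-13 + u) = -u*(-13 + u)/13)
l(-40) + O(11, -136) = 4/85 + (1/13)*(-136)*(13 - 1*(-136)) = 4/85 + (1/13)*(-136)*(13 + 136) = 4/85 + (1/13)*(-136)*149 = 4/85 - 20264/13 = -1722388/1105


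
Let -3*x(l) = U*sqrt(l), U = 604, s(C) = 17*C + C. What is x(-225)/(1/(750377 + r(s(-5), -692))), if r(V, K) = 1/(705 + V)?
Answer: -278735041024*I/123 ≈ -2.2661e+9*I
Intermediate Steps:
s(C) = 18*C
x(l) = -604*sqrt(l)/3
x(-225)/(1/(750377 + r(s(-5), -692))) = (-3020*I)/(1/(750377 + 1/(705 + 18*(-5)))) = (-3020*I)/(1/(750377 + 1/(705 - 90))) = (-3020*I)/(1/(750377 + 1/615)) = (-3020*I)/(1/(461481856/615)) = (-3020*I)/(615/461481856) = -3020*I*(461481856/615) = -278735041024*I/123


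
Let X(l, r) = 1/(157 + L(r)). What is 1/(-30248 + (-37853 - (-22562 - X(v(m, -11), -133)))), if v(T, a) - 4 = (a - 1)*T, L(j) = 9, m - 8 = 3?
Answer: -166/7559473 ≈ -2.1959e-5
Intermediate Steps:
m = 11 (m = 8 + 3 = 11)
v(T, a) = 4 + T*(-1 + a) (v(T, a) = 4 + (a - 1)*T = 4 + (-1 + a)*T = 4 + T*(-1 + a))
X(l, r) = 1/166 (X(l, r) = 1/(157 + 9) = 1/166)
1/(-30248 + (-37853 - (-22562 - X(v(m, -11), -133)))) = 1/(-30248 + (-37853 - (-22562 - 1*1/166))) = 1/(-30248 + (-37853 - (-22562 - 1/166))) = 1/(-30248 + (-37853 - 1*(-3745293/166))) = 1/(-30248 + (-37853 + 3745293/166)) = 1/(-30248 - 2538305/166) = 1/(-7559473/166) = -166/7559473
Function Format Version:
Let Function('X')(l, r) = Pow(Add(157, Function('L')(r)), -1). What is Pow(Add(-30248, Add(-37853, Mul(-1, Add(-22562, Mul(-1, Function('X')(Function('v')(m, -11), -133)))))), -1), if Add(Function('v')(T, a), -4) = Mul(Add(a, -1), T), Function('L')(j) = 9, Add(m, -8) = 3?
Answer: Rational(-166, 7559473) ≈ -2.1959e-5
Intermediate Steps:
m = 11 (m = Add(8, 3) = 11)
Function('v')(T, a) = Add(4, Mul(T, Add(-1, a))) (Function('v')(T, a) = Add(4, Mul(Add(a, -1), T)) = Add(4, Mul(Add(-1, a), T)) = Add(4, Mul(T, Add(-1, a))))
Function('X')(l, r) = Rational(1, 166) (Function('X')(l, r) = Pow(Add(157, 9), -1) = Pow(166, -1) = Rational(1, 166))
Pow(Add(-30248, Add(-37853, Mul(-1, Add(-22562, Mul(-1, Function('X')(Function('v')(m, -11), -133)))))), -1) = Pow(Add(-30248, Add(-37853, Mul(-1, Add(-22562, Mul(-1, Rational(1, 166)))))), -1) = Pow(Add(-30248, Add(-37853, Mul(-1, Add(-22562, Rational(-1, 166))))), -1) = Pow(Add(-30248, Add(-37853, Mul(-1, Rational(-3745293, 166)))), -1) = Pow(Add(-30248, Add(-37853, Rational(3745293, 166))), -1) = Pow(Add(-30248, Rational(-2538305, 166)), -1) = Pow(Rational(-7559473, 166), -1) = Rational(-166, 7559473)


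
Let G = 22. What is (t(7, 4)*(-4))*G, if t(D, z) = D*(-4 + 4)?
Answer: 0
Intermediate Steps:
t(D, z) = 0 (t(D, z) = D*0 = 0)
(t(7, 4)*(-4))*G = (0*(-4))*22 = 0*22 = 0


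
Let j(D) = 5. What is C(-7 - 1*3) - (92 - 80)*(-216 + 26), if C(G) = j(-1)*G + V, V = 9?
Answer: 2239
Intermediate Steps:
C(G) = 9 + 5*G (C(G) = 5*G + 9 = 9 + 5*G)
C(-7 - 1*3) - (92 - 80)*(-216 + 26) = (9 + 5*(-7 - 1*3)) - (92 - 80)*(-216 + 26) = (9 + 5*(-7 - 3)) - 12*(-190) = (9 + 5*(-10)) - 1*(-2280) = (9 - 50) + 2280 = -41 + 2280 = 2239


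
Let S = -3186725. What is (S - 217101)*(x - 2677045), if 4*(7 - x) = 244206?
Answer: 9319980230427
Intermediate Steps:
x = -122089/2 (x = 7 - ¼*244206 = 7 - 122103/2 = -122089/2 ≈ -61045.)
(S - 217101)*(x - 2677045) = (-3186725 - 217101)*(-122089/2 - 2677045) = -3403826*(-5476179/2) = 9319980230427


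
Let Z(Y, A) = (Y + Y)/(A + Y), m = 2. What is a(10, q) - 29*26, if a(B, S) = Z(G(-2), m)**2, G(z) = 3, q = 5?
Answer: -18814/25 ≈ -752.56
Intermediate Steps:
Z(Y, A) = 2*Y/(A + Y) (Z(Y, A) = (2*Y)/(A + Y) = 2*Y/(A + Y))
a(B, S) = 36/25 (a(B, S) = (2*3/(2 + 3))**2 = (2*3/5)**2 = (2*3*(1/5))**2 = (6/5)**2 = 36/25)
a(10, q) - 29*26 = 36/25 - 29*26 = 36/25 - 1*754 = 36/25 - 754 = -18814/25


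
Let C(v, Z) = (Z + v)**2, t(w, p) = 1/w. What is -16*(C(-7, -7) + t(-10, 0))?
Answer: -15672/5 ≈ -3134.4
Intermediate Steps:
-16*(C(-7, -7) + t(-10, 0)) = -16*((-7 - 7)**2 + 1/(-10)) = -16*((-14)**2 - 1/10) = -16*(196 - 1/10) = -16*1959/10 = -15672/5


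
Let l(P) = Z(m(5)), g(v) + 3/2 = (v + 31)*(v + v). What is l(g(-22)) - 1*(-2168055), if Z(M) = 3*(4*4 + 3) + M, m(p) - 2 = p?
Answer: 2168119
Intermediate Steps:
m(p) = 2 + p
g(v) = -3/2 + 2*v*(31 + v) (g(v) = -3/2 + (v + 31)*(v + v) = -3/2 + (31 + v)*(2*v) = -3/2 + 2*v*(31 + v))
Z(M) = 57 + M (Z(M) = 3*(16 + 3) + M = 3*19 + M = 57 + M)
l(P) = 64 (l(P) = 57 + (2 + 5) = 57 + 7 = 64)
l(g(-22)) - 1*(-2168055) = 64 - 1*(-2168055) = 64 + 2168055 = 2168119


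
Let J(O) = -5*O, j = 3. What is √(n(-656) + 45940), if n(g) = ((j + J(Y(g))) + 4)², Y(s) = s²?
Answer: √4629696744869 ≈ 2.1517e+6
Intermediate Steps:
n(g) = (7 - 5*g²)² (n(g) = ((3 - 5*g²) + 4)² = (7 - 5*g²)²)
√(n(-656) + 45940) = √((7 - 5*(-656)²)² + 45940) = √((7 - 5*430336)² + 45940) = √((7 - 2151680)² + 45940) = √((-2151673)² + 45940) = √(4629696698929 + 45940) = √4629696744869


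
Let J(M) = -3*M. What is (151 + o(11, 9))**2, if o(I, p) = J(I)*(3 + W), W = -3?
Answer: 22801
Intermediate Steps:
o(I, p) = 0 (o(I, p) = (-3*I)*(3 - 3) = -3*I*0 = 0)
(151 + o(11, 9))**2 = (151 + 0)**2 = 151**2 = 22801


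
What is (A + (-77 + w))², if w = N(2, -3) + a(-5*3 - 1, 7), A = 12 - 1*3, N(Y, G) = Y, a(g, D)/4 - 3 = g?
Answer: 13924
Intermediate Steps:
a(g, D) = 12 + 4*g
A = 9 (A = 12 - 3 = 9)
w = -50 (w = 2 + (12 + 4*(-5*3 - 1)) = 2 + (12 + 4*(-15 - 1)) = 2 + (12 + 4*(-16)) = 2 + (12 - 64) = 2 - 52 = -50)
(A + (-77 + w))² = (9 + (-77 - 50))² = (9 - 127)² = (-118)² = 13924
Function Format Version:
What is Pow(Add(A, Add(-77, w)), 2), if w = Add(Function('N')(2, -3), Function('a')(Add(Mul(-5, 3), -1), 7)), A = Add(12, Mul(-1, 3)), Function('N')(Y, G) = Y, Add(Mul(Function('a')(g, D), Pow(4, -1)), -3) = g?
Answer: 13924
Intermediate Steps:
Function('a')(g, D) = Add(12, Mul(4, g))
A = 9 (A = Add(12, -3) = 9)
w = -50 (w = Add(2, Add(12, Mul(4, Add(Mul(-5, 3), -1)))) = Add(2, Add(12, Mul(4, Add(-15, -1)))) = Add(2, Add(12, Mul(4, -16))) = Add(2, Add(12, -64)) = Add(2, -52) = -50)
Pow(Add(A, Add(-77, w)), 2) = Pow(Add(9, Add(-77, -50)), 2) = Pow(Add(9, -127), 2) = Pow(-118, 2) = 13924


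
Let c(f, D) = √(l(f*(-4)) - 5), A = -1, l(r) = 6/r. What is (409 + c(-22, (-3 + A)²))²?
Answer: (8998 + I*√2387)²/484 ≈ 1.6728e+5 + 1816.6*I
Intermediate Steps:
c(f, D) = √(-5 - 3/(2*f)) (c(f, D) = √(6/((f*(-4))) - 5) = √(6/((-4*f)) - 5) = √(6*(-1/(4*f)) - 5) = √(-3/(2*f) - 5) = √(-5 - 3/(2*f)))
(409 + c(-22, (-3 + A)²))² = (409 + √(-20 - 6/(-22))/2)² = (409 + √(-20 - 6*(-1/22))/2)² = (409 + √(-20 + 3/11)/2)² = (409 + √(-217/11)/2)² = (409 + (I*√2387/11)/2)² = (409 + I*√2387/22)²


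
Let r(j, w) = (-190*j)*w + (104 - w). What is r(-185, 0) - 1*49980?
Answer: -49876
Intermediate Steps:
r(j, w) = 104 - w - 190*j*w (r(j, w) = -190*j*w + (104 - w) = 104 - w - 190*j*w)
r(-185, 0) - 1*49980 = (104 - 1*0 - 190*(-185)*0) - 1*49980 = (104 + 0 + 0) - 49980 = 104 - 49980 = -49876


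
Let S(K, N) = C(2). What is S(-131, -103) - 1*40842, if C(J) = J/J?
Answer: -40841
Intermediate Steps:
C(J) = 1
S(K, N) = 1
S(-131, -103) - 1*40842 = 1 - 1*40842 = 1 - 40842 = -40841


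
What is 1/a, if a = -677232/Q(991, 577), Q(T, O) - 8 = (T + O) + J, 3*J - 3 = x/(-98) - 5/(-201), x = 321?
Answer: -93127207/40020347808 ≈ -0.0023270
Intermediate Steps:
J = -4937/59094 (J = 1 + (321/(-98) - 5/(-201))/3 = 1 + (321*(-1/98) - 5*(-1/201))/3 = 1 + (-321/98 + 5/201)/3 = 1 + (⅓)*(-64031/19698) = 1 - 64031/59094 = -4937/59094 ≈ -0.083545)
Q(T, O) = 467815/59094 + O + T (Q(T, O) = 8 + ((T + O) - 4937/59094) = 8 + ((O + T) - 4937/59094) = 8 + (-4937/59094 + O + T) = 467815/59094 + O + T)
a = -40020347808/93127207 (a = -677232/(467815/59094 + 577 + 991) = -677232/93127207/59094 = -677232*59094/93127207 = -40020347808/93127207 ≈ -429.74)
1/a = 1/(-40020347808/93127207) = -93127207/40020347808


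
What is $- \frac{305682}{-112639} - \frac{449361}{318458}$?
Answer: $\frac{46731304677}{35870790662} \approx 1.3028$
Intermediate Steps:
$- \frac{305682}{-112639} - \frac{449361}{318458} = \left(-305682\right) \left(- \frac{1}{112639}\right) - \frac{449361}{318458} = \frac{305682}{112639} - \frac{449361}{318458} = \frac{46731304677}{35870790662}$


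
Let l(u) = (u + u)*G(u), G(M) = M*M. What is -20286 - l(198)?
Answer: -15545070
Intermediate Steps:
G(M) = M²
l(u) = 2*u³ (l(u) = (u + u)*u² = (2*u)*u² = 2*u³)
-20286 - l(198) = -20286 - 2*198³ = -20286 - 2*7762392 = -20286 - 1*15524784 = -20286 - 15524784 = -15545070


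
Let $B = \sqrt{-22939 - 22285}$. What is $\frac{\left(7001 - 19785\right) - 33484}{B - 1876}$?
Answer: $\frac{10849846}{445575} + \frac{11567 i \sqrt{11306}}{445575} \approx 24.35 + 2.7603 i$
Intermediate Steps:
$B = 2 i \sqrt{11306}$ ($B = \sqrt{-45224} = 2 i \sqrt{11306} \approx 212.66 i$)
$\frac{\left(7001 - 19785\right) - 33484}{B - 1876} = \frac{\left(7001 - 19785\right) - 33484}{2 i \sqrt{11306} - 1876} = \frac{-12784 - 33484}{-1876 + 2 i \sqrt{11306}} = - \frac{46268}{-1876 + 2 i \sqrt{11306}}$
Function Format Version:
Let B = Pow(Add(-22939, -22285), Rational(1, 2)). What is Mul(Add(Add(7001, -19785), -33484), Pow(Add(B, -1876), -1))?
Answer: Add(Rational(10849846, 445575), Mul(Rational(11567, 445575), I, Pow(11306, Rational(1, 2)))) ≈ Add(24.350, Mul(2.7603, I))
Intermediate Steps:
B = Mul(2, I, Pow(11306, Rational(1, 2))) (B = Pow(-45224, Rational(1, 2)) = Mul(2, I, Pow(11306, Rational(1, 2))) ≈ Mul(212.66, I))
Mul(Add(Add(7001, -19785), -33484), Pow(Add(B, -1876), -1)) = Mul(Add(Add(7001, -19785), -33484), Pow(Add(Mul(2, I, Pow(11306, Rational(1, 2))), -1876), -1)) = Mul(Add(-12784, -33484), Pow(Add(-1876, Mul(2, I, Pow(11306, Rational(1, 2)))), -1)) = Mul(-46268, Pow(Add(-1876, Mul(2, I, Pow(11306, Rational(1, 2)))), -1))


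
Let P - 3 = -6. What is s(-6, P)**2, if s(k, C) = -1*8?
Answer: 64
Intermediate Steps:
P = -3 (P = 3 - 6 = -3)
s(k, C) = -8
s(-6, P)**2 = (-8)**2 = 64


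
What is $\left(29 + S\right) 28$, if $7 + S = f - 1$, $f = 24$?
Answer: $1260$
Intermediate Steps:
$S = 16$ ($S = -7 + \left(24 - 1\right) = -7 + 23 = 16$)
$\left(29 + S\right) 28 = \left(29 + 16\right) 28 = 45 \cdot 28 = 1260$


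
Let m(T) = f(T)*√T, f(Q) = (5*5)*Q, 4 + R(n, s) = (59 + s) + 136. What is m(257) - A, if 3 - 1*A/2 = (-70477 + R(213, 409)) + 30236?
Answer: -79288 + 6425*√257 ≈ 23713.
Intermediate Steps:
R(n, s) = 191 + s (R(n, s) = -4 + ((59 + s) + 136) = -4 + (195 + s) = 191 + s)
f(Q) = 25*Q
m(T) = 25*T^(3/2) (m(T) = (25*T)*√T = 25*T^(3/2))
A = 79288 (A = 6 - 2*((-70477 + (191 + 409)) + 30236) = 6 - 2*((-70477 + 600) + 30236) = 6 - 2*(-69877 + 30236) = 6 - 2*(-39641) = 6 + 79282 = 79288)
m(257) - A = 25*257^(3/2) - 1*79288 = 25*(257*√257) - 79288 = 6425*√257 - 79288 = -79288 + 6425*√257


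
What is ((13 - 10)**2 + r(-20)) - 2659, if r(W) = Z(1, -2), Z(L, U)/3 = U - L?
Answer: -2659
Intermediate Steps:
Z(L, U) = -3*L + 3*U (Z(L, U) = 3*(U - L) = -3*L + 3*U)
r(W) = -9 (r(W) = -3*1 + 3*(-2) = -3 - 6 = -9)
((13 - 10)**2 + r(-20)) - 2659 = ((13 - 10)**2 - 9) - 2659 = (3**2 - 9) - 2659 = (9 - 9) - 2659 = 0 - 2659 = -2659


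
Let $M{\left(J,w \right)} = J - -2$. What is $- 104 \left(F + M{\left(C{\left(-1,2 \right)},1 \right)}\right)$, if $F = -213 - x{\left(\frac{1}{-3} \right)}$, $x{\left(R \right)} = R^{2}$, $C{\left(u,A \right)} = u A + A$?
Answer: $\frac{197600}{9} \approx 21956.0$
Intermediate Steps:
$C{\left(u,A \right)} = A + A u$ ($C{\left(u,A \right)} = A u + A = A + A u$)
$M{\left(J,w \right)} = 2 + J$ ($M{\left(J,w \right)} = J + 2 = 2 + J$)
$F = - \frac{1918}{9}$ ($F = -213 - \left(\frac{1}{-3}\right)^{2} = -213 - \left(- \frac{1}{3}\right)^{2} = -213 - \frac{1}{9} = - \frac{1918}{9} \approx -213.11$)
$- 104 \left(F + M{\left(C{\left(-1,2 \right)},1 \right)}\right) = - 104 \left(- \frac{1918}{9} + \left(2 + 2 \left(1 - 1\right)\right)\right) = - 104 \left(- \frac{1918}{9} + \left(2 + 2 \cdot 0\right)\right) = - 104 \left(- \frac{1918}{9} + \left(2 + 0\right)\right) = - 104 \left(- \frac{1918}{9} + 2\right) = \left(-104\right) \left(- \frac{1900}{9}\right) = \frac{197600}{9}$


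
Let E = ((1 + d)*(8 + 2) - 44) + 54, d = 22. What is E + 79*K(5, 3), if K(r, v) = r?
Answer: 635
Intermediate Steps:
E = 240 (E = ((1 + 22)*(8 + 2) - 44) + 54 = (23*10 - 44) + 54 = (230 - 44) + 54 = 186 + 54 = 240)
E + 79*K(5, 3) = 240 + 79*5 = 240 + 395 = 635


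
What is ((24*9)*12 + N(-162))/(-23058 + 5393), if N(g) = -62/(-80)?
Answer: -103711/706600 ≈ -0.14677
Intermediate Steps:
N(g) = 31/40 (N(g) = -62*(-1/80) = 31/40)
((24*9)*12 + N(-162))/(-23058 + 5393) = ((24*9)*12 + 31/40)/(-23058 + 5393) = (216*12 + 31/40)/(-17665) = (2592 + 31/40)*(-1/17665) = (103711/40)*(-1/17665) = -103711/706600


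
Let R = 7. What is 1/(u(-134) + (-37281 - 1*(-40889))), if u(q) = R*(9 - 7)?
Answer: 1/3622 ≈ 0.00027609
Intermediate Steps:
u(q) = 14 (u(q) = 7*(9 - 7) = 7*2 = 14)
1/(u(-134) + (-37281 - 1*(-40889))) = 1/(14 + (-37281 - 1*(-40889))) = 1/(14 + (-37281 + 40889)) = 1/(14 + 3608) = 1/3622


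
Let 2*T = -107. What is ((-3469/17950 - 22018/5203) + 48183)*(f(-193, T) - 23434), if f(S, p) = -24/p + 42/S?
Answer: -1088743223192281551826/964338198175 ≈ -1.1290e+9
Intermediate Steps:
T = -107/2 (T = (1/2)*(-107) = -107/2 ≈ -53.500)
((-3469/17950 - 22018/5203) + 48183)*(f(-193, T) - 23434) = ((-3469/17950 - 22018/5203) + 48183)*((-24/(-107/2) + 42/(-193)) - 23434) = ((-3469*1/17950 - 22018*1/5203) + 48183)*((-24*(-2/107) + 42*(-1/193)) - 23434) = ((-3469/17950 - 22018/5203) + 48183)*((48/107 - 42/193) - 23434) = (-413272307/93393850 + 48183)*(4770/20651 - 23434) = (4499582602243/93393850)*(-483930764/20651) = -1088743223192281551826/964338198175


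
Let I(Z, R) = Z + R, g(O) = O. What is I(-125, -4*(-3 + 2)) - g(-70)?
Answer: -51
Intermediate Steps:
I(Z, R) = R + Z
I(-125, -4*(-3 + 2)) - g(-70) = (-4*(-3 + 2) - 125) - 1*(-70) = (-4*(-1) - 125) + 70 = (4 - 125) + 70 = -121 + 70 = -51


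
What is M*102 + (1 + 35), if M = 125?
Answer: 12786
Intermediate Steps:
M*102 + (1 + 35) = 125*102 + (1 + 35) = 12750 + 36 = 12786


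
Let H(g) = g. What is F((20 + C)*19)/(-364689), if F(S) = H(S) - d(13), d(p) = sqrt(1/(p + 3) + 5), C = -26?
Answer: 155/486252 ≈ 0.00031876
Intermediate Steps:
d(p) = sqrt(5 + 1/(3 + p)) (d(p) = sqrt(1/(3 + p) + 5) = sqrt(5 + 1/(3 + p)))
F(S) = -9/4 + S (F(S) = S - sqrt((16 + 5*13)/(3 + 13)) = S - sqrt((16 + 65)/16) = S - sqrt((1/16)*81) = S - sqrt(81/16) = S - 1*9/4 = S - 9/4 = -9/4 + S)
F((20 + C)*19)/(-364689) = (-9/4 + (20 - 26)*19)/(-364689) = (-9/4 - 6*19)*(-1/364689) = (-9/4 - 114)*(-1/364689) = -465/4*(-1/364689) = 155/486252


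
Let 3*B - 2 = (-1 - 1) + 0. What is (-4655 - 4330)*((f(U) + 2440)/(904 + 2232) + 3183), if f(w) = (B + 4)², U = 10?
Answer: -11213666355/392 ≈ -2.8606e+7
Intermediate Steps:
B = 0 (B = ⅔ + ((-1 - 1) + 0)/3 = ⅔ + (-2 + 0)/3 = ⅔ + (⅓)*(-2) = ⅔ - ⅔ = 0)
f(w) = 16 (f(w) = (0 + 4)² = 4² = 16)
(-4655 - 4330)*((f(U) + 2440)/(904 + 2232) + 3183) = (-4655 - 4330)*((16 + 2440)/(904 + 2232) + 3183) = -8985*(2456/3136 + 3183) = -8985*(2456*(1/3136) + 3183) = -8985*(307/392 + 3183) = -8985*1248043/392 = -11213666355/392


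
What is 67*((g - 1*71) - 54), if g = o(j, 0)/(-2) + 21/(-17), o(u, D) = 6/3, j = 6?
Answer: -144921/17 ≈ -8524.8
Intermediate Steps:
o(u, D) = 2 (o(u, D) = 6*(1/3) = 2)
g = -38/17 (g = 2/(-2) + 21/(-17) = 2*(-1/2) + 21*(-1/17) = -1 - 21/17 = -38/17 ≈ -2.2353)
67*((g - 1*71) - 54) = 67*((-38/17 - 1*71) - 54) = 67*((-38/17 - 71) - 54) = 67*(-1245/17 - 54) = 67*(-2163/17) = -144921/17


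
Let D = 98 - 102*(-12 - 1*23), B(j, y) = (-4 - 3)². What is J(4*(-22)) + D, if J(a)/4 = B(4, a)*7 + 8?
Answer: 5072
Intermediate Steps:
B(j, y) = 49 (B(j, y) = (-7)² = 49)
J(a) = 1404 (J(a) = 4*(49*7 + 8) = 4*(343 + 8) = 4*351 = 1404)
D = 3668 (D = 98 - 102*(-12 - 23) = 98 - 102*(-35) = 98 + 3570 = 3668)
J(4*(-22)) + D = 1404 + 3668 = 5072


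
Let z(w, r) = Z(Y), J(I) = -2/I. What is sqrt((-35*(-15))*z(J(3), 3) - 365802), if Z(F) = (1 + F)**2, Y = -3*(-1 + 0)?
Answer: I*sqrt(357402) ≈ 597.83*I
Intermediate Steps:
Y = 3 (Y = -3*(-1) = 3)
z(w, r) = 16 (z(w, r) = (1 + 3)**2 = 4**2 = 16)
sqrt((-35*(-15))*z(J(3), 3) - 365802) = sqrt(-35*(-15)*16 - 365802) = sqrt(525*16 - 365802) = sqrt(8400 - 365802) = sqrt(-357402) = I*sqrt(357402)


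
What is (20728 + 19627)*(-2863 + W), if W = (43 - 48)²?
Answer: -114527490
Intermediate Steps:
W = 25 (W = (-5)² = 25)
(20728 + 19627)*(-2863 + W) = (20728 + 19627)*(-2863 + 25) = 40355*(-2838) = -114527490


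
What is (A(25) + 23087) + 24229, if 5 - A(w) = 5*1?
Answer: 47316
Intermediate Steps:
A(w) = 0 (A(w) = 5 - 5 = 0)
(A(25) + 23087) + 24229 = (0 + 23087) + 24229 = 23087 + 24229 = 47316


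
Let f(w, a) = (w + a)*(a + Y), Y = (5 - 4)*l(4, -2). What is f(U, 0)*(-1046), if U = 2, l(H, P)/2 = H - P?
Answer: -25104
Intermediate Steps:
l(H, P) = -2*P + 2*H (l(H, P) = 2*(H - P) = -2*P + 2*H)
Y = 12 (Y = (5 - 4)*(-2*(-2) + 2*4) = 1*(4 + 8) = 1*12 = 12)
f(w, a) = (12 + a)*(a + w) (f(w, a) = (w + a)*(a + 12) = (a + w)*(12 + a) = (12 + a)*(a + w))
f(U, 0)*(-1046) = (0² + 12*0 + 12*2 + 0*2)*(-1046) = (0 + 0 + 24 + 0)*(-1046) = 24*(-1046) = -25104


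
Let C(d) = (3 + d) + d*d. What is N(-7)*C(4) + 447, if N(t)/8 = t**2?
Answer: 9463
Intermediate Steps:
N(t) = 8*t**2
C(d) = 3 + d + d**2 (C(d) = (3 + d) + d**2 = 3 + d + d**2)
N(-7)*C(4) + 447 = (8*(-7)**2)*(3 + 4 + 4**2) + 447 = (8*49)*(3 + 4 + 16) + 447 = 392*23 + 447 = 9016 + 447 = 9463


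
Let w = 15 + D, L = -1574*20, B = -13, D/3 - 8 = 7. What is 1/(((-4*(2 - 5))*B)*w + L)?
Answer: -1/40840 ≈ -2.4486e-5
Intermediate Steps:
D = 45 (D = 24 + 3*7 = 24 + 21 = 45)
L = -31480
w = 60 (w = 15 + 45 = 60)
1/(((-4*(2 - 5))*B)*w + L) = 1/((-4*(2 - 5)*(-13))*60 - 31480) = 1/((-4*(-3)*(-13))*60 - 31480) = 1/((12*(-13))*60 - 31480) = 1/(-156*60 - 31480) = 1/(-9360 - 31480) = 1/(-40840) = -1/40840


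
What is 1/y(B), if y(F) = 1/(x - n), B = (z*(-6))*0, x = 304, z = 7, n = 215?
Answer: 89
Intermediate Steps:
B = 0 (B = (7*(-6))*0 = -42*0 = 0)
y(F) = 1/89 (y(F) = 1/(304 - 1*215) = 1/(304 - 215) = 1/89)
1/y(B) = 1/(1/89) = 89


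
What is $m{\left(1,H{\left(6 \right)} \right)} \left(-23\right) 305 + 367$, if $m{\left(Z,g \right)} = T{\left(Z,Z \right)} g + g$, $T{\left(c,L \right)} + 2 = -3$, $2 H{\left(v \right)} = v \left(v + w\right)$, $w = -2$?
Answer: $337087$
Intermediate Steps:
$H{\left(v \right)} = \frac{v \left(-2 + v\right)}{2}$ ($H{\left(v \right)} = \frac{v \left(v - 2\right)}{2} = \frac{v \left(-2 + v\right)}{2}$)
$T{\left(c,L \right)} = -5$ ($T{\left(c,L \right)} = -2 - 3 = -5$)
$m{\left(Z,g \right)} = - 4 g$ ($m{\left(Z,g \right)} = - 5 g + g = - 4 g$)
$m{\left(1,H{\left(6 \right)} \right)} \left(-23\right) 305 + 367 = - 4 \cdot \frac{1}{2} \cdot 6 \left(-2 + 6\right) \left(-23\right) 305 + 367 = - 4 \cdot \frac{1}{2} \cdot 6 \cdot 4 \left(-23\right) 305 + 367 = \left(-4\right) 12 \left(-23\right) 305 + 367 = \left(-48\right) \left(-23\right) 305 + 367 = 1104 \cdot 305 + 367 = 336720 + 367 = 337087$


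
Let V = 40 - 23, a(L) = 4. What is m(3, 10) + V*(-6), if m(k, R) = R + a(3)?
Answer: -88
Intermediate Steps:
m(k, R) = 4 + R (m(k, R) = R + 4 = 4 + R)
V = 17
m(3, 10) + V*(-6) = (4 + 10) + 17*(-6) = 14 - 102 = -88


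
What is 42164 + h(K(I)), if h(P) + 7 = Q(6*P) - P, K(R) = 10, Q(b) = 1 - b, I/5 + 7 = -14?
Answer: 42088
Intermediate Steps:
I = -105 (I = -35 + 5*(-14) = -35 - 70 = -105)
h(P) = -6 - 7*P (h(P) = -7 + ((1 - 6*P) - P) = -7 + (1 - 7*P) = -6 - 7*P)
42164 + h(K(I)) = 42164 + (-6 - 7*10) = 42164 + (-6 - 70) = 42164 - 76 = 42088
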